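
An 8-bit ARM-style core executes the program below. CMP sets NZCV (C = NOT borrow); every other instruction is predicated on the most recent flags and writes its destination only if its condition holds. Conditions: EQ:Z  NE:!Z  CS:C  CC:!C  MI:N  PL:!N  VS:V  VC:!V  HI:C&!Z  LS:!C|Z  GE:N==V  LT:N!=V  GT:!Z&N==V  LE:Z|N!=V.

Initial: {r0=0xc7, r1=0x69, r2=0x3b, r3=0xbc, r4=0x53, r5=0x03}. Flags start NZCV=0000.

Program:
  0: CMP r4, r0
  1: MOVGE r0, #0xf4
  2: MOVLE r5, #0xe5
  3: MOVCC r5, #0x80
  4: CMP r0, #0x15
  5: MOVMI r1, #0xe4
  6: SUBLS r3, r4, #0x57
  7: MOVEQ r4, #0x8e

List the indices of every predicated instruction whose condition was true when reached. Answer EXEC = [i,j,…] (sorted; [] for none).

EXEC = [1,3,5]

[0] flags=1001 → (cmp)
[1] flags=1001 GE?T → r0=0xf4
[2] flags=1001 LE?F → skip
[3] flags=1001 CC?T → r5=0x80
[4] flags=1010 → (cmp)
[5] flags=1010 MI?T → r1=0xe4
[6] flags=1010 LS?F → skip
[7] flags=1010 EQ?F → skip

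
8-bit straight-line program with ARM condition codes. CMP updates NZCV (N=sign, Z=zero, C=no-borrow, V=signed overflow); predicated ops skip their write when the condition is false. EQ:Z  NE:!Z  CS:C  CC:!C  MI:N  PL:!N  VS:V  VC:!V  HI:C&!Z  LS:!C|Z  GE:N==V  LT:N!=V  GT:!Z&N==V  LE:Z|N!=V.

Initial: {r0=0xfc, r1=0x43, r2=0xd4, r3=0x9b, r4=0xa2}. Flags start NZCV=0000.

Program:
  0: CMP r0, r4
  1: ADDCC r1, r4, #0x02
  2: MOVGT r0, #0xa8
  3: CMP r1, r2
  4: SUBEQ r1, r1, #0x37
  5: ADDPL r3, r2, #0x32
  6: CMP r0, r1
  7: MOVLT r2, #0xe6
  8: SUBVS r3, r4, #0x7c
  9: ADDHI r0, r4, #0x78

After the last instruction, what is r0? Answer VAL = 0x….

0: ✓ CMP  NZCV=0010
1: · ADDCC
2: ✓ MOVGT  r0←0xa8
3: ✓ CMP  NZCV=0000
4: · SUBEQ
5: ✓ ADDPL  r3←0x06
6: ✓ CMP  NZCV=0011
7: ✓ MOVLT  r2←0xe6
8: ✓ SUBVS  r3←0x26
9: ✓ ADDHI  r0←0x1a

VAL = 0x1a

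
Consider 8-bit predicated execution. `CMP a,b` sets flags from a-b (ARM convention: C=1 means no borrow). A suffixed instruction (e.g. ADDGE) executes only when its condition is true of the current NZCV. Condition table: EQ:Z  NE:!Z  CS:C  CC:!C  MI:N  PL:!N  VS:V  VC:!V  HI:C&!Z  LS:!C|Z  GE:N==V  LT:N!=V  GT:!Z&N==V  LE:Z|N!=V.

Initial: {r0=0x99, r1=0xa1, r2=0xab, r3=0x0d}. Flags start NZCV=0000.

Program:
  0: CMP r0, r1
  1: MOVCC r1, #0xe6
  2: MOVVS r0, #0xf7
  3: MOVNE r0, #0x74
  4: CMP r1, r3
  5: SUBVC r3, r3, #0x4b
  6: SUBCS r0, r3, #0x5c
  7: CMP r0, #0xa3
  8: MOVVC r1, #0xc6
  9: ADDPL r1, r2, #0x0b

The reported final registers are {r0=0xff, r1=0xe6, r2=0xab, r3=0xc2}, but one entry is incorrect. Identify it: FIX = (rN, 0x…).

FIX = (r0, 0x66)

0: ✓ CMP  NZCV=1000
1: ✓ MOVCC  r1←0xe6
2: · MOVVS
3: ✓ MOVNE  r0←0x74
4: ✓ CMP  NZCV=1010
5: ✓ SUBVC  r3←0xc2
6: ✓ SUBCS  r0←0x66
7: ✓ CMP  NZCV=1001
8: · MOVVC
9: · ADDPL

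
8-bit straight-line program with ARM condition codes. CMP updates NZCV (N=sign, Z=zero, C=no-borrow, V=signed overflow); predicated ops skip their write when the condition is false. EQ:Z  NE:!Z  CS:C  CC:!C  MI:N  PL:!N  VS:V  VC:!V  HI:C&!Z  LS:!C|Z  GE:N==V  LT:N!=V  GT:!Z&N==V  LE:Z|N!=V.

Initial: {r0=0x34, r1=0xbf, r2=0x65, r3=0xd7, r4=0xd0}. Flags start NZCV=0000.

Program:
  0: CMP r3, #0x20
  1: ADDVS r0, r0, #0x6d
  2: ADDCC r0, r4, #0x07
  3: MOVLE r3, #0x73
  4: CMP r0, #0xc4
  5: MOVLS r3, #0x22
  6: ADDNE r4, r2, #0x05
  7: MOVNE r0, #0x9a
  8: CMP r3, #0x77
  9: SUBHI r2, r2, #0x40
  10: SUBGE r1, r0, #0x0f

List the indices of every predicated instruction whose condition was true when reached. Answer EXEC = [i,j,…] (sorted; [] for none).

EXEC = [3,5,6,7]

0: ✓ CMP  NZCV=1010
1: · ADDVS
2: · ADDCC
3: ✓ MOVLE  r3←0x73
4: ✓ CMP  NZCV=0000
5: ✓ MOVLS  r3←0x22
6: ✓ ADDNE  r4←0x6a
7: ✓ MOVNE  r0←0x9a
8: ✓ CMP  NZCV=1000
9: · SUBHI
10: · SUBGE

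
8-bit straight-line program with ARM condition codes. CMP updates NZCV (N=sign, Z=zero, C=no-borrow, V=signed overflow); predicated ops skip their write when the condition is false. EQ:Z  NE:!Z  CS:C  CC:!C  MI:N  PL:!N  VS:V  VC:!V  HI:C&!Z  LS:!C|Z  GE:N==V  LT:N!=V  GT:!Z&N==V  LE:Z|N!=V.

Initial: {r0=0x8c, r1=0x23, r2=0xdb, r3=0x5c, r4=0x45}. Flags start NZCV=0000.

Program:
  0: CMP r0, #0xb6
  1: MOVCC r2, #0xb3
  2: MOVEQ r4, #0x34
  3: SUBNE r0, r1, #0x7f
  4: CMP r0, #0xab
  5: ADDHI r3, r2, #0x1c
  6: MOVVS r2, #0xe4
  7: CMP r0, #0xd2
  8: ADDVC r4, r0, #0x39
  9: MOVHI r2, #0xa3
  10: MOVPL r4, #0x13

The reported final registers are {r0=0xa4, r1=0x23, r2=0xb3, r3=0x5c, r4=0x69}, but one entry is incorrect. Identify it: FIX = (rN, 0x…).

[0] flags=1000 → (cmp)
[1] flags=1000 CC?T → r2=0xb3
[2] flags=1000 EQ?F → skip
[3] flags=1000 NE?T → r0=0xa4
[4] flags=1000 → (cmp)
[5] flags=1000 HI?F → skip
[6] flags=1000 VS?F → skip
[7] flags=1000 → (cmp)
[8] flags=1000 VC?T → r4=0xdd
[9] flags=1000 HI?F → skip
[10] flags=1000 PL?F → skip

FIX = (r4, 0xdd)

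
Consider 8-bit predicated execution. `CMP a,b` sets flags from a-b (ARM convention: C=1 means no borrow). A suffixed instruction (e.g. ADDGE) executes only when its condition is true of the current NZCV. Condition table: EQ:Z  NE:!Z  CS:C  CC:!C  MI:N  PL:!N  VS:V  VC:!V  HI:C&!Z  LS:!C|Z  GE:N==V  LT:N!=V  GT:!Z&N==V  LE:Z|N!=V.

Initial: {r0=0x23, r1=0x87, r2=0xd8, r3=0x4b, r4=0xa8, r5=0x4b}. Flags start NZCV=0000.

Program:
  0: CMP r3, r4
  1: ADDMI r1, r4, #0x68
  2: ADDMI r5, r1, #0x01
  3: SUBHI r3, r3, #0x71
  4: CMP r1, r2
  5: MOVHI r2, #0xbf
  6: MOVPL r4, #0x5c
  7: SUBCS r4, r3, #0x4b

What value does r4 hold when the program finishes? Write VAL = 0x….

[0] flags=1001 → (cmp)
[1] flags=1001 MI?T → r1=0x10
[2] flags=1001 MI?T → r5=0x11
[3] flags=1001 HI?F → skip
[4] flags=0000 → (cmp)
[5] flags=0000 HI?F → skip
[6] flags=0000 PL?T → r4=0x5c
[7] flags=0000 CS?F → skip

VAL = 0x5c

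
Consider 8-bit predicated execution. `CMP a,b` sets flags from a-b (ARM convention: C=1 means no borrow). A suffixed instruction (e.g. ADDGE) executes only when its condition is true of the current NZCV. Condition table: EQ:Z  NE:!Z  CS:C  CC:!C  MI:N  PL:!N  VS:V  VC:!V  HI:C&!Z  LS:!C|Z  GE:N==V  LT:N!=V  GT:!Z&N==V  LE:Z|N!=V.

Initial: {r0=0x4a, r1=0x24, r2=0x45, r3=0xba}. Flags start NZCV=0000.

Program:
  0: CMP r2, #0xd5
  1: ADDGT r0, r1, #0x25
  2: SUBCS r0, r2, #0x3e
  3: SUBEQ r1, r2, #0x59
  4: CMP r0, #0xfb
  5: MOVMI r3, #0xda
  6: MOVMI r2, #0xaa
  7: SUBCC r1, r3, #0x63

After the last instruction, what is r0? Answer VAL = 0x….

[0] flags=0000 → (cmp)
[1] flags=0000 GT?T → r0=0x49
[2] flags=0000 CS?F → skip
[3] flags=0000 EQ?F → skip
[4] flags=0000 → (cmp)
[5] flags=0000 MI?F → skip
[6] flags=0000 MI?F → skip
[7] flags=0000 CC?T → r1=0x57

VAL = 0x49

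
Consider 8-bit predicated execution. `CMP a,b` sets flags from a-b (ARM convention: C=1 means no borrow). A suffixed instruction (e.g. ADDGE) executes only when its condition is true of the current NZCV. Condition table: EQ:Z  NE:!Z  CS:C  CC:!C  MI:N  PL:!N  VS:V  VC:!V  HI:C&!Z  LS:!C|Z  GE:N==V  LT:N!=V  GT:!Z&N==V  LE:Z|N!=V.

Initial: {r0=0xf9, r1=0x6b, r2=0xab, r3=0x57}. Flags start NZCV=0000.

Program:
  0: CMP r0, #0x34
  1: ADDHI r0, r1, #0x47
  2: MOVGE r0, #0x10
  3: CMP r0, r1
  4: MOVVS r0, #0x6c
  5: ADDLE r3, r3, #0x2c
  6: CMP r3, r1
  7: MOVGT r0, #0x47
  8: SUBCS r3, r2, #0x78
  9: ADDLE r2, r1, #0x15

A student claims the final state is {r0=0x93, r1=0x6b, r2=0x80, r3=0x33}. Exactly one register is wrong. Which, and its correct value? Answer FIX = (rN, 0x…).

FIX = (r0, 0x6c)

[0] flags=1010 → (cmp)
[1] flags=1010 HI?T → r0=0xb2
[2] flags=1010 GE?F → skip
[3] flags=0011 → (cmp)
[4] flags=0011 VS?T → r0=0x6c
[5] flags=0011 LE?T → r3=0x83
[6] flags=0011 → (cmp)
[7] flags=0011 GT?F → skip
[8] flags=0011 CS?T → r3=0x33
[9] flags=0011 LE?T → r2=0x80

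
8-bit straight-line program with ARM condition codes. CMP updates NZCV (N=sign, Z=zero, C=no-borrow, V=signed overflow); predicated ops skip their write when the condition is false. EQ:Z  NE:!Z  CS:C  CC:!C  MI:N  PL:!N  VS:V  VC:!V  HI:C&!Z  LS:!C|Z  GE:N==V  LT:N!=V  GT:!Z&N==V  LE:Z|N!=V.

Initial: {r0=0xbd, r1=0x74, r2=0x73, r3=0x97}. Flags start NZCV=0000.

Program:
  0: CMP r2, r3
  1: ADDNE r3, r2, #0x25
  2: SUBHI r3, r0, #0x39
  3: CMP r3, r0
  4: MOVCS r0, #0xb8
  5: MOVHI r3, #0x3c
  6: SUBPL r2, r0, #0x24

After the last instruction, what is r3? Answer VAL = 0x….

[0] flags=1001 → (cmp)
[1] flags=1001 NE?T → r3=0x98
[2] flags=1001 HI?F → skip
[3] flags=1000 → (cmp)
[4] flags=1000 CS?F → skip
[5] flags=1000 HI?F → skip
[6] flags=1000 PL?F → skip

VAL = 0x98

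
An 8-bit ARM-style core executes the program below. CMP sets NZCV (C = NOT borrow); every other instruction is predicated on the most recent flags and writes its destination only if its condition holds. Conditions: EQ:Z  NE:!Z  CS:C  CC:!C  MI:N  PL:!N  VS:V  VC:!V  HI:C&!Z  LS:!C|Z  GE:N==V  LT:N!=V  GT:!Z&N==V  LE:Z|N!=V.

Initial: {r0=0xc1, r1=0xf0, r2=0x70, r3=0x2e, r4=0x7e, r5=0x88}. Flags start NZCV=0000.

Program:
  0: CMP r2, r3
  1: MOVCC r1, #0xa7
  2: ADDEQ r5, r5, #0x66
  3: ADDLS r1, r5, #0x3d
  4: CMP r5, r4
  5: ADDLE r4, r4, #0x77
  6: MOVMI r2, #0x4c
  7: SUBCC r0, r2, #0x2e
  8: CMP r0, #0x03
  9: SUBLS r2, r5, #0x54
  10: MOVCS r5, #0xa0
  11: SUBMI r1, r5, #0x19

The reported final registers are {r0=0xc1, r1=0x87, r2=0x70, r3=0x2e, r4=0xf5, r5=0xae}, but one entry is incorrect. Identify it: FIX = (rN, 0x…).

0: ✓ CMP  NZCV=0010
1: · MOVCC
2: · ADDEQ
3: · ADDLS
4: ✓ CMP  NZCV=0011
5: ✓ ADDLE  r4←0xf5
6: · MOVMI
7: · SUBCC
8: ✓ CMP  NZCV=1010
9: · SUBLS
10: ✓ MOVCS  r5←0xa0
11: ✓ SUBMI  r1←0x87

FIX = (r5, 0xa0)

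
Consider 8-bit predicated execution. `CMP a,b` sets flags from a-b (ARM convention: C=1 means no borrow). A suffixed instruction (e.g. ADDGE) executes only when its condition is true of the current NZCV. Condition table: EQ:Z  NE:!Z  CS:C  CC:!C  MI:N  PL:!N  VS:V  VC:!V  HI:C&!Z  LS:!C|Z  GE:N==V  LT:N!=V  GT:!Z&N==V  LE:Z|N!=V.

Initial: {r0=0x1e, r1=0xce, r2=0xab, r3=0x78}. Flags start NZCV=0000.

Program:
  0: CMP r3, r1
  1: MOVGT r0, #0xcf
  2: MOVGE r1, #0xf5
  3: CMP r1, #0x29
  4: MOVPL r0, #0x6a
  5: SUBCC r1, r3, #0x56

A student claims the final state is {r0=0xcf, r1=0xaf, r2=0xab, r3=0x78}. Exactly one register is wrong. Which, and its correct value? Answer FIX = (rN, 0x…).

0: ✓ CMP  NZCV=1001
1: ✓ MOVGT  r0←0xcf
2: ✓ MOVGE  r1←0xf5
3: ✓ CMP  NZCV=1010
4: · MOVPL
5: · SUBCC

FIX = (r1, 0xf5)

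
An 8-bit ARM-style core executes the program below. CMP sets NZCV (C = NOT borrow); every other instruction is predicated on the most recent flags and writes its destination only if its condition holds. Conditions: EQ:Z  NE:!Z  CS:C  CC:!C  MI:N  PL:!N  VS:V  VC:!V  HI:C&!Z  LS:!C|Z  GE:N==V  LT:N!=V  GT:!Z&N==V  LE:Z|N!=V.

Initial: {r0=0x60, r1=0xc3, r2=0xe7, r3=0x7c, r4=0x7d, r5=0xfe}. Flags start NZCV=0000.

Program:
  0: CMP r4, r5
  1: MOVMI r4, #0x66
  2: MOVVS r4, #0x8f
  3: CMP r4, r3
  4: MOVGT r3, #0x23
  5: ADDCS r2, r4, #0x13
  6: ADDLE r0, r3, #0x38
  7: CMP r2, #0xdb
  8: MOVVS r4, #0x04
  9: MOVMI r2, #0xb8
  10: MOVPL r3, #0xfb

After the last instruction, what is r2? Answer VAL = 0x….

VAL = 0xb8

0: ✓ CMP  NZCV=0000
1: · MOVMI
2: · MOVVS
3: ✓ CMP  NZCV=0010
4: ✓ MOVGT  r3←0x23
5: ✓ ADDCS  r2←0x90
6: · ADDLE
7: ✓ CMP  NZCV=1000
8: · MOVVS
9: ✓ MOVMI  r2←0xb8
10: · MOVPL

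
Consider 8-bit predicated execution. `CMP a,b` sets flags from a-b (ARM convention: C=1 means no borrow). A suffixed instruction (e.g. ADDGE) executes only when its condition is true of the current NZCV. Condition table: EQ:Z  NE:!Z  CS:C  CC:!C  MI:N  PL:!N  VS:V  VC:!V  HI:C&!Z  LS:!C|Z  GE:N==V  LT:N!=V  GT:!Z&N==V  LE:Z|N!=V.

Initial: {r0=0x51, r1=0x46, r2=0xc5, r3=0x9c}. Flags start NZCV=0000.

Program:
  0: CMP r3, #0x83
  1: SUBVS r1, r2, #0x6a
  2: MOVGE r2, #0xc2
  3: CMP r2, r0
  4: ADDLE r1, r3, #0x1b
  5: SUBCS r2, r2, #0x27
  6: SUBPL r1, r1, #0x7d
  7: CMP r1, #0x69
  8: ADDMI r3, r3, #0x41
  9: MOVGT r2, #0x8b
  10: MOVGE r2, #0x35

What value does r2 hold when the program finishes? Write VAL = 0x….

0: ✓ CMP  NZCV=0010
1: · SUBVS
2: ✓ MOVGE  r2←0xc2
3: ✓ CMP  NZCV=0011
4: ✓ ADDLE  r1←0xb7
5: ✓ SUBCS  r2←0x9b
6: ✓ SUBPL  r1←0x3a
7: ✓ CMP  NZCV=1000
8: ✓ ADDMI  r3←0xdd
9: · MOVGT
10: · MOVGE

VAL = 0x9b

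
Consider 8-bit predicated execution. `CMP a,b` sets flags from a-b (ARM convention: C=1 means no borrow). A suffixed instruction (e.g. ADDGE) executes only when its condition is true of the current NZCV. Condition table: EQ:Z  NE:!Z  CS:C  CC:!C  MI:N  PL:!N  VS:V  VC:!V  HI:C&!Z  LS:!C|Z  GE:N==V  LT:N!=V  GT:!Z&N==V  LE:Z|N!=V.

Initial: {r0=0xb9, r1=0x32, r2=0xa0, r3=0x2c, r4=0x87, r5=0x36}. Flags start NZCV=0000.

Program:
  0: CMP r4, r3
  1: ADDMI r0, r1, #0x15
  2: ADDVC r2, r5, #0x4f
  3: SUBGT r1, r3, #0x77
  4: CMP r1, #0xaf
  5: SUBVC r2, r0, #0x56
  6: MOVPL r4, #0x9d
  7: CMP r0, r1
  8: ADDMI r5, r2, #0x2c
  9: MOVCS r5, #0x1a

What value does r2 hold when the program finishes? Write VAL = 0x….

[0] flags=0011 → (cmp)
[1] flags=0011 MI?F → skip
[2] flags=0011 VC?F → skip
[3] flags=0011 GT?F → skip
[4] flags=1001 → (cmp)
[5] flags=1001 VC?F → skip
[6] flags=1001 PL?F → skip
[7] flags=1010 → (cmp)
[8] flags=1010 MI?T → r5=0xcc
[9] flags=1010 CS?T → r5=0x1a

VAL = 0xa0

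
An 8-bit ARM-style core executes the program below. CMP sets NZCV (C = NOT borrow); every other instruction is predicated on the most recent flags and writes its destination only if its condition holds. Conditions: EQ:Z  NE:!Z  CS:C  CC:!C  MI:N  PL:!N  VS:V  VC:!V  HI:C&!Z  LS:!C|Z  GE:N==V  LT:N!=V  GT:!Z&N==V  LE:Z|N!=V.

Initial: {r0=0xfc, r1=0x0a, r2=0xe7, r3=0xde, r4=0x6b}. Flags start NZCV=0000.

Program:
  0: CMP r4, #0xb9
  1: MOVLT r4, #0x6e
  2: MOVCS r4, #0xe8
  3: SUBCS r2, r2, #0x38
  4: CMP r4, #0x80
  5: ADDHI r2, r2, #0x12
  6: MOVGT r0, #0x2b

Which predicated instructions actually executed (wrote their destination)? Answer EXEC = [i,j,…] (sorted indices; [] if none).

[0] flags=1001 → (cmp)
[1] flags=1001 LT?F → skip
[2] flags=1001 CS?F → skip
[3] flags=1001 CS?F → skip
[4] flags=1001 → (cmp)
[5] flags=1001 HI?F → skip
[6] flags=1001 GT?T → r0=0x2b

EXEC = [6]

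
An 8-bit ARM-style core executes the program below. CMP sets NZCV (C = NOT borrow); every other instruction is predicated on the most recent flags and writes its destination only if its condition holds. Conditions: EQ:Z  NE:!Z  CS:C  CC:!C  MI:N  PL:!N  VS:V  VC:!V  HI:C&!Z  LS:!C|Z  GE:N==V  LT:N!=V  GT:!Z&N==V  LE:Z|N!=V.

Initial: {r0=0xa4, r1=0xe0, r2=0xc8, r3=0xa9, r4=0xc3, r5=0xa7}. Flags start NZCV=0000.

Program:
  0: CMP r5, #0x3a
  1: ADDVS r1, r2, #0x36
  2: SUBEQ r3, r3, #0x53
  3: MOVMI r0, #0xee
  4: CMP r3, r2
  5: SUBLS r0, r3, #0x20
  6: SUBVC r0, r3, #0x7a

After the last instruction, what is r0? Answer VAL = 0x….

[0] flags=0011 → (cmp)
[1] flags=0011 VS?T → r1=0xfe
[2] flags=0011 EQ?F → skip
[3] flags=0011 MI?F → skip
[4] flags=1000 → (cmp)
[5] flags=1000 LS?T → r0=0x89
[6] flags=1000 VC?T → r0=0x2f

VAL = 0x2f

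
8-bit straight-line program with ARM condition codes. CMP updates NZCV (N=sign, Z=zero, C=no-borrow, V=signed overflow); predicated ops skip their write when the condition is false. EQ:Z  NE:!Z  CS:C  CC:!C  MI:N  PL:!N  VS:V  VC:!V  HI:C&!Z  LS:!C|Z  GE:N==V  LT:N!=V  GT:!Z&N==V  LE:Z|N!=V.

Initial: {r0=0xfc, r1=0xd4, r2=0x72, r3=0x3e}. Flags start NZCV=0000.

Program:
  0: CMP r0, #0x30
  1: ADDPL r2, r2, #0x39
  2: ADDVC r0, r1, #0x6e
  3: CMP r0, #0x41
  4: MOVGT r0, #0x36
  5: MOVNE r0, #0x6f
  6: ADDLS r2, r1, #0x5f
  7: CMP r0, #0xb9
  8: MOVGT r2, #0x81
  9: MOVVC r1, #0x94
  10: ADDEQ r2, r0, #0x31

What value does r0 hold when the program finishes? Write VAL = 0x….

[0] flags=1010 → (cmp)
[1] flags=1010 PL?F → skip
[2] flags=1010 VC?T → r0=0x42
[3] flags=0010 → (cmp)
[4] flags=0010 GT?T → r0=0x36
[5] flags=0010 NE?T → r0=0x6f
[6] flags=0010 LS?F → skip
[7] flags=1001 → (cmp)
[8] flags=1001 GT?T → r2=0x81
[9] flags=1001 VC?F → skip
[10] flags=1001 EQ?F → skip

VAL = 0x6f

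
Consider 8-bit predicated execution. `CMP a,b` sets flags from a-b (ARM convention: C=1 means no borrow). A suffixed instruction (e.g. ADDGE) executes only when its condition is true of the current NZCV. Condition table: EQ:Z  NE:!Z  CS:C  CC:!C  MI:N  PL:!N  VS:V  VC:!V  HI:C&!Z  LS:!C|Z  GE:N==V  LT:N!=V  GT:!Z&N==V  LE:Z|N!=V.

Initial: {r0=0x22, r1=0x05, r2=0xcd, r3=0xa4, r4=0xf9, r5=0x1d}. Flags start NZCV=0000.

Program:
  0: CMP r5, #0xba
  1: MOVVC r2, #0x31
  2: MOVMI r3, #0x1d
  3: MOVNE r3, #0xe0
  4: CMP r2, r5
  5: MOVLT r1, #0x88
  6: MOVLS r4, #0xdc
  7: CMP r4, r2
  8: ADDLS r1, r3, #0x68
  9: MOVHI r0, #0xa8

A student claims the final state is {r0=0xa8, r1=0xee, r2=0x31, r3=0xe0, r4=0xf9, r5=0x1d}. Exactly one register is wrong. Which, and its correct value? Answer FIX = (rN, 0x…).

FIX = (r1, 0x05)

[0] flags=0000 → (cmp)
[1] flags=0000 VC?T → r2=0x31
[2] flags=0000 MI?F → skip
[3] flags=0000 NE?T → r3=0xe0
[4] flags=0010 → (cmp)
[5] flags=0010 LT?F → skip
[6] flags=0010 LS?F → skip
[7] flags=1010 → (cmp)
[8] flags=1010 LS?F → skip
[9] flags=1010 HI?T → r0=0xa8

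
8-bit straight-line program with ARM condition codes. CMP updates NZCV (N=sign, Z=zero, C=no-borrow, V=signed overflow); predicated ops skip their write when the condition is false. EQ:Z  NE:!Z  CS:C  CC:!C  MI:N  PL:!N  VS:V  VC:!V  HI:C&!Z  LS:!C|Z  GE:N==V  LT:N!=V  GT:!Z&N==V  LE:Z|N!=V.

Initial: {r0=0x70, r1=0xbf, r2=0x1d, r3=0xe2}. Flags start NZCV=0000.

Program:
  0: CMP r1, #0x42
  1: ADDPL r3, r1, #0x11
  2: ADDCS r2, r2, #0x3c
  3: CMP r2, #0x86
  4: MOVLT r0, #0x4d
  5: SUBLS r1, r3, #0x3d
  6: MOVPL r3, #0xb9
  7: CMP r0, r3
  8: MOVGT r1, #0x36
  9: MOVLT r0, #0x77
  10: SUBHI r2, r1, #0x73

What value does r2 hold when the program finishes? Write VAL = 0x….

VAL = 0x59

[0] flags=0011 → (cmp)
[1] flags=0011 PL?T → r3=0xd0
[2] flags=0011 CS?T → r2=0x59
[3] flags=1001 → (cmp)
[4] flags=1001 LT?F → skip
[5] flags=1001 LS?T → r1=0x93
[6] flags=1001 PL?F → skip
[7] flags=1001 → (cmp)
[8] flags=1001 GT?T → r1=0x36
[9] flags=1001 LT?F → skip
[10] flags=1001 HI?F → skip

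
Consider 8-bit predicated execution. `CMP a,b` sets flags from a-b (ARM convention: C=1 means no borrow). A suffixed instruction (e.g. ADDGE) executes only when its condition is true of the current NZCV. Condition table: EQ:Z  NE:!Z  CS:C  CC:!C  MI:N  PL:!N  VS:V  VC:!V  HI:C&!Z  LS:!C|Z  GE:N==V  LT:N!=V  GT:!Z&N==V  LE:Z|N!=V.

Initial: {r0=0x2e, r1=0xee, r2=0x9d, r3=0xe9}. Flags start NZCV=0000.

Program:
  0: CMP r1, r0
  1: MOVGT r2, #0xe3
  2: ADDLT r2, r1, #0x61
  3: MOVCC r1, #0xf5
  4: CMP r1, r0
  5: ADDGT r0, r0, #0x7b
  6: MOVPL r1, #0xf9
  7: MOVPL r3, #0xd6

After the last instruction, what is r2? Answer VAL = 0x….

[0] flags=1010 → (cmp)
[1] flags=1010 GT?F → skip
[2] flags=1010 LT?T → r2=0x4f
[3] flags=1010 CC?F → skip
[4] flags=1010 → (cmp)
[5] flags=1010 GT?F → skip
[6] flags=1010 PL?F → skip
[7] flags=1010 PL?F → skip

VAL = 0x4f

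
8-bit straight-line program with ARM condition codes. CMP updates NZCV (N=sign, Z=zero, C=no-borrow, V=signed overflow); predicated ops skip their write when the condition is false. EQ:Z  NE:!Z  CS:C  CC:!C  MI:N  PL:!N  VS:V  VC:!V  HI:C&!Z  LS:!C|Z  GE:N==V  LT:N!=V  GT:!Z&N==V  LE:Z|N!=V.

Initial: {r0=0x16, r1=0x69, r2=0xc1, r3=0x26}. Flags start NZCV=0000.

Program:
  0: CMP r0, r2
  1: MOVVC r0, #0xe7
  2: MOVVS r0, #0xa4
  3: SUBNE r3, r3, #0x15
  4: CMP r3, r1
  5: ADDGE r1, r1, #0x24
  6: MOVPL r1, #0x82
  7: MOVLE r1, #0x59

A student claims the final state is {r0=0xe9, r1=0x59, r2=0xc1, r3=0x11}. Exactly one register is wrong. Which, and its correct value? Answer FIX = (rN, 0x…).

FIX = (r0, 0xe7)

[0] flags=0000 → (cmp)
[1] flags=0000 VC?T → r0=0xe7
[2] flags=0000 VS?F → skip
[3] flags=0000 NE?T → r3=0x11
[4] flags=1000 → (cmp)
[5] flags=1000 GE?F → skip
[6] flags=1000 PL?F → skip
[7] flags=1000 LE?T → r1=0x59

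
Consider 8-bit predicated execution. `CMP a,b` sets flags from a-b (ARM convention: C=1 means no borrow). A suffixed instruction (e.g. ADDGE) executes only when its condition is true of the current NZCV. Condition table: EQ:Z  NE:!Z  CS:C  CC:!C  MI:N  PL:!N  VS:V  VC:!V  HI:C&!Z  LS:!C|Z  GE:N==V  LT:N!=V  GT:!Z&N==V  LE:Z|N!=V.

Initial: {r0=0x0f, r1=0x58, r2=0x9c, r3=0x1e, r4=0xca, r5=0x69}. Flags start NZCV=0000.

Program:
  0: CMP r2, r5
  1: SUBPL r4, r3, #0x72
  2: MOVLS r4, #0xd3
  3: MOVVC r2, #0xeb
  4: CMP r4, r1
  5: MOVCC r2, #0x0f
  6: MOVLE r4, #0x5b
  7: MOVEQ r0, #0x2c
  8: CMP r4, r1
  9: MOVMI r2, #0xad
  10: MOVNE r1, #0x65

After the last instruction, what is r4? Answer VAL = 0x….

0: ✓ CMP  NZCV=0011
1: ✓ SUBPL  r4←0xac
2: · MOVLS
3: · MOVVC
4: ✓ CMP  NZCV=0011
5: · MOVCC
6: ✓ MOVLE  r4←0x5b
7: · MOVEQ
8: ✓ CMP  NZCV=0010
9: · MOVMI
10: ✓ MOVNE  r1←0x65

VAL = 0x5b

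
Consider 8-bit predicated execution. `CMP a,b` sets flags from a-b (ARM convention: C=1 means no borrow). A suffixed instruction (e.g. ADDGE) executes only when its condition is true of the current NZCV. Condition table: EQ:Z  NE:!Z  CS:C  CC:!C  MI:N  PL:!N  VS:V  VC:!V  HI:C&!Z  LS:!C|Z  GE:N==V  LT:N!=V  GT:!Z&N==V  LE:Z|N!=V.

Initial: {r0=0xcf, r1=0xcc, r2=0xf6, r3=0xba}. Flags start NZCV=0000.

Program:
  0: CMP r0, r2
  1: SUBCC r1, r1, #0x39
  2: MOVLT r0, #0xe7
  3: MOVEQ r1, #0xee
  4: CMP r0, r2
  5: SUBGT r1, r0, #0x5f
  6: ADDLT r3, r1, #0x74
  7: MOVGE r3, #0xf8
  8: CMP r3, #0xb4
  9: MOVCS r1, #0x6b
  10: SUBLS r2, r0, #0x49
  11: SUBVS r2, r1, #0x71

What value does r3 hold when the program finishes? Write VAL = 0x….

0: ✓ CMP  NZCV=1000
1: ✓ SUBCC  r1←0x93
2: ✓ MOVLT  r0←0xe7
3: · MOVEQ
4: ✓ CMP  NZCV=1000
5: · SUBGT
6: ✓ ADDLT  r3←0x07
7: · MOVGE
8: ✓ CMP  NZCV=0000
9: · MOVCS
10: ✓ SUBLS  r2←0x9e
11: · SUBVS

VAL = 0x07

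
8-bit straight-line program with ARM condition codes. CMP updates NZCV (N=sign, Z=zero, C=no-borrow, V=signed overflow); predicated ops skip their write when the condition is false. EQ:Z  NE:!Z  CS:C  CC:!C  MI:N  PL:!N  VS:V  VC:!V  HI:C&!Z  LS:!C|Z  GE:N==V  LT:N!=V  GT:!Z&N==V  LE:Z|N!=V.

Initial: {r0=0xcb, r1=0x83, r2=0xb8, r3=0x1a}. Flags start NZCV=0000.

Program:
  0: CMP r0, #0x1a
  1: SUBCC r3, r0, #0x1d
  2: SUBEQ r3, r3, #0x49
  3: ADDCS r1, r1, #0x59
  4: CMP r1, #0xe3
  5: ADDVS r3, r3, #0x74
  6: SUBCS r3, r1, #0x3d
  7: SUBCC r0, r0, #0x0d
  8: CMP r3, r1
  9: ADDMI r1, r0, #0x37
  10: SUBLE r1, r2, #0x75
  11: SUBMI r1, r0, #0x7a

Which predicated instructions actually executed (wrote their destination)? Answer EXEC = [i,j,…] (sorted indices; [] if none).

[0] flags=1010 → (cmp)
[1] flags=1010 CC?F → skip
[2] flags=1010 EQ?F → skip
[3] flags=1010 CS?T → r1=0xdc
[4] flags=1000 → (cmp)
[5] flags=1000 VS?F → skip
[6] flags=1000 CS?F → skip
[7] flags=1000 CC?T → r0=0xbe
[8] flags=0000 → (cmp)
[9] flags=0000 MI?F → skip
[10] flags=0000 LE?F → skip
[11] flags=0000 MI?F → skip

EXEC = [3,7]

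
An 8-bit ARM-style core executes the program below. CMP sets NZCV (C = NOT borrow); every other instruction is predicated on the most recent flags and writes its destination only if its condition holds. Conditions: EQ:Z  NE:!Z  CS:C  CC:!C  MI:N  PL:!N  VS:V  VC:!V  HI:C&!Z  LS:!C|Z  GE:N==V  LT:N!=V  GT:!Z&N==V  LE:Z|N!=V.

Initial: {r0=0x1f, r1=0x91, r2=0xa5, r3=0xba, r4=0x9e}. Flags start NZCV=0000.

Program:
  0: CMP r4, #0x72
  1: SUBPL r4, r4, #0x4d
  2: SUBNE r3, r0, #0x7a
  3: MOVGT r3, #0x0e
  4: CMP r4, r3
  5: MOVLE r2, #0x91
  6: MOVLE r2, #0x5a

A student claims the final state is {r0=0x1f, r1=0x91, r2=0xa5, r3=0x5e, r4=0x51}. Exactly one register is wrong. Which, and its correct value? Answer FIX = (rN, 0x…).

FIX = (r3, 0xa5)

0: ✓ CMP  NZCV=0011
1: ✓ SUBPL  r4←0x51
2: ✓ SUBNE  r3←0xa5
3: · MOVGT
4: ✓ CMP  NZCV=1001
5: · MOVLE
6: · MOVLE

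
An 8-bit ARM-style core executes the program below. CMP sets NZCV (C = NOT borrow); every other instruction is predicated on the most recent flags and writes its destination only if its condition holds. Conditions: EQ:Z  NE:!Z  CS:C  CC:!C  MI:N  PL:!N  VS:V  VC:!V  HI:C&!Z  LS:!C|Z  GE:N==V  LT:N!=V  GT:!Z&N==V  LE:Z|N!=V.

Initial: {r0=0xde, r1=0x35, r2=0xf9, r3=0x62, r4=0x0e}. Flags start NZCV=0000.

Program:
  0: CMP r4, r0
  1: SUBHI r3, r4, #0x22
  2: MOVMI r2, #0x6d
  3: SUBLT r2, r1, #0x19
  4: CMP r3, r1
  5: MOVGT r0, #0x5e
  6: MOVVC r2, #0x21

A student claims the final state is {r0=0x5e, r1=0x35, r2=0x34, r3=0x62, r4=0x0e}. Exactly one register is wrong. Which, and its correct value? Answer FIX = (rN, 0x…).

FIX = (r2, 0x21)

[0] flags=0000 → (cmp)
[1] flags=0000 HI?F → skip
[2] flags=0000 MI?F → skip
[3] flags=0000 LT?F → skip
[4] flags=0010 → (cmp)
[5] flags=0010 GT?T → r0=0x5e
[6] flags=0010 VC?T → r2=0x21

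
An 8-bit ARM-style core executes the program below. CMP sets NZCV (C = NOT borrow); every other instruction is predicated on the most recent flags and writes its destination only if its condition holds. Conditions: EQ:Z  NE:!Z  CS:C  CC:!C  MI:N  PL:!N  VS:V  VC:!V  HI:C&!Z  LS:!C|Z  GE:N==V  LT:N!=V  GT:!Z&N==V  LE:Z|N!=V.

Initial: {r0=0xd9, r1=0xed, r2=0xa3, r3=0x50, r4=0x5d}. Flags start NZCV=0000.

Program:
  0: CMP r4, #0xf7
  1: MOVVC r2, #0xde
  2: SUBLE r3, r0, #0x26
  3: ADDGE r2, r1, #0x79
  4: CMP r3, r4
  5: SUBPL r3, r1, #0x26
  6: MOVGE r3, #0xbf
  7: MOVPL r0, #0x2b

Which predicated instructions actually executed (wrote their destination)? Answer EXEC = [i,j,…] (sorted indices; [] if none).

EXEC = [1,3]

0: ✓ CMP  NZCV=0000
1: ✓ MOVVC  r2←0xde
2: · SUBLE
3: ✓ ADDGE  r2←0x66
4: ✓ CMP  NZCV=1000
5: · SUBPL
6: · MOVGE
7: · MOVPL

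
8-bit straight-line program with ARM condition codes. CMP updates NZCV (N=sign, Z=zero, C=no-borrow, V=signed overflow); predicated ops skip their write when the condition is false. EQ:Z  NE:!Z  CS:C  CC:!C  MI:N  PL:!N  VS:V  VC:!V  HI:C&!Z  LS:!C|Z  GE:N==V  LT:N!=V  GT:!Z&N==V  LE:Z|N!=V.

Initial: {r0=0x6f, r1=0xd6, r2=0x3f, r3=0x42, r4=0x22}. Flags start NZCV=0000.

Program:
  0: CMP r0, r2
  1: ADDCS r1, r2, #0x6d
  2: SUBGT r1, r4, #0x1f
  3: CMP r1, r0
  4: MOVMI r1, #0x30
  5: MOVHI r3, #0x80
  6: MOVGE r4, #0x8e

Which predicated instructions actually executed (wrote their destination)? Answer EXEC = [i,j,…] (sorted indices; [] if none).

EXEC = [1,2,4]

0: ✓ CMP  NZCV=0010
1: ✓ ADDCS  r1←0xac
2: ✓ SUBGT  r1←0x03
3: ✓ CMP  NZCV=1000
4: ✓ MOVMI  r1←0x30
5: · MOVHI
6: · MOVGE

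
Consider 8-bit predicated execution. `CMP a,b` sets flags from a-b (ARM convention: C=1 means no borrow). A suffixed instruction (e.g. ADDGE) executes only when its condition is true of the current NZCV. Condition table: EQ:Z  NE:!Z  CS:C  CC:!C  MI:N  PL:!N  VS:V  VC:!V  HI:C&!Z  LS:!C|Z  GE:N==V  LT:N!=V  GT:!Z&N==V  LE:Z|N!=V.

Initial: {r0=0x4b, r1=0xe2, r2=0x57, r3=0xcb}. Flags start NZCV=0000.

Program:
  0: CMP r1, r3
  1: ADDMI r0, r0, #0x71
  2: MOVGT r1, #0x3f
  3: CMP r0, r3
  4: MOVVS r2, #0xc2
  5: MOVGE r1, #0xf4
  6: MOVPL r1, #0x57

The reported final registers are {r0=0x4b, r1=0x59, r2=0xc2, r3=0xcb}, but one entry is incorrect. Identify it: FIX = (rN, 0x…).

[0] flags=0010 → (cmp)
[1] flags=0010 MI?F → skip
[2] flags=0010 GT?T → r1=0x3f
[3] flags=1001 → (cmp)
[4] flags=1001 VS?T → r2=0xc2
[5] flags=1001 GE?T → r1=0xf4
[6] flags=1001 PL?F → skip

FIX = (r1, 0xf4)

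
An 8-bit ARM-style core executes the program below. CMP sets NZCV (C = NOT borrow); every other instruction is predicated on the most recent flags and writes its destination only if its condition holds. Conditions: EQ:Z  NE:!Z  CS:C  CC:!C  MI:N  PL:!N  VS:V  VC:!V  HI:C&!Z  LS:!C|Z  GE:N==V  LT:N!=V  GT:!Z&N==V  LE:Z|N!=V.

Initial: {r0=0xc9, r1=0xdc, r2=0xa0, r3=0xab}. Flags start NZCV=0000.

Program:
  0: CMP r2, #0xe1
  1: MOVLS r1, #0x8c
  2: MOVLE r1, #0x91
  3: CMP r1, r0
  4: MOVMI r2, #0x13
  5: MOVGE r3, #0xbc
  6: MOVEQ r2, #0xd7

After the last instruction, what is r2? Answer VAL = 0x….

[0] flags=1000 → (cmp)
[1] flags=1000 LS?T → r1=0x8c
[2] flags=1000 LE?T → r1=0x91
[3] flags=1000 → (cmp)
[4] flags=1000 MI?T → r2=0x13
[5] flags=1000 GE?F → skip
[6] flags=1000 EQ?F → skip

VAL = 0x13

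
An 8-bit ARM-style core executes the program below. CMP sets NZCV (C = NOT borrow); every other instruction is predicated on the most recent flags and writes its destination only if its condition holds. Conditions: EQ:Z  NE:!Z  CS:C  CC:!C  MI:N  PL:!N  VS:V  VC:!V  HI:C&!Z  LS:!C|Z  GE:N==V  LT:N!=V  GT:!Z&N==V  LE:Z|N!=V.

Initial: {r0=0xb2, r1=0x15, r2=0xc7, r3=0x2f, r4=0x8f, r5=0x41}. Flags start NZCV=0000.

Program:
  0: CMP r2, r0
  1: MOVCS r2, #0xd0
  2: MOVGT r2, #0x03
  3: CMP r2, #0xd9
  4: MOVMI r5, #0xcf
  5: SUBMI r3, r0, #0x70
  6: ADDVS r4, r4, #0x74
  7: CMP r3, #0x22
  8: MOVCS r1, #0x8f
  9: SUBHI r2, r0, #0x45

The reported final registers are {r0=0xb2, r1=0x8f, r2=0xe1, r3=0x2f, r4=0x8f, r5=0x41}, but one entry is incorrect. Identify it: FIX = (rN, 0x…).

[0] flags=0010 → (cmp)
[1] flags=0010 CS?T → r2=0xd0
[2] flags=0010 GT?T → r2=0x03
[3] flags=0000 → (cmp)
[4] flags=0000 MI?F → skip
[5] flags=0000 MI?F → skip
[6] flags=0000 VS?F → skip
[7] flags=0010 → (cmp)
[8] flags=0010 CS?T → r1=0x8f
[9] flags=0010 HI?T → r2=0x6d

FIX = (r2, 0x6d)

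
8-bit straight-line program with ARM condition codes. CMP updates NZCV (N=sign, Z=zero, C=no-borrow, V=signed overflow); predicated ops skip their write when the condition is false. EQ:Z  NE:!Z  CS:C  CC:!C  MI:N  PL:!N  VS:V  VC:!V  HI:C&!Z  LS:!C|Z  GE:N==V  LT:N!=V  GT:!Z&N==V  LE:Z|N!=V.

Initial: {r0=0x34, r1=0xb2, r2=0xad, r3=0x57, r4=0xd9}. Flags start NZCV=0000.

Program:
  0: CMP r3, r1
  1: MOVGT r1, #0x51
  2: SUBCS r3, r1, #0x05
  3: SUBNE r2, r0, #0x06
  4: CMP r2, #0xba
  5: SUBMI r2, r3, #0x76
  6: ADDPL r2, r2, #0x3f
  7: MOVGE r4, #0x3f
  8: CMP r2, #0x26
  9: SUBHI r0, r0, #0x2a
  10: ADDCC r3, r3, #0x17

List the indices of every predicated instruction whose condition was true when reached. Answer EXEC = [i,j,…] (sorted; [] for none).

0: ✓ CMP  NZCV=1001
1: ✓ MOVGT  r1←0x51
2: · SUBCS
3: ✓ SUBNE  r2←0x2e
4: ✓ CMP  NZCV=0000
5: · SUBMI
6: ✓ ADDPL  r2←0x6d
7: ✓ MOVGE  r4←0x3f
8: ✓ CMP  NZCV=0010
9: ✓ SUBHI  r0←0x0a
10: · ADDCC

EXEC = [1,3,6,7,9]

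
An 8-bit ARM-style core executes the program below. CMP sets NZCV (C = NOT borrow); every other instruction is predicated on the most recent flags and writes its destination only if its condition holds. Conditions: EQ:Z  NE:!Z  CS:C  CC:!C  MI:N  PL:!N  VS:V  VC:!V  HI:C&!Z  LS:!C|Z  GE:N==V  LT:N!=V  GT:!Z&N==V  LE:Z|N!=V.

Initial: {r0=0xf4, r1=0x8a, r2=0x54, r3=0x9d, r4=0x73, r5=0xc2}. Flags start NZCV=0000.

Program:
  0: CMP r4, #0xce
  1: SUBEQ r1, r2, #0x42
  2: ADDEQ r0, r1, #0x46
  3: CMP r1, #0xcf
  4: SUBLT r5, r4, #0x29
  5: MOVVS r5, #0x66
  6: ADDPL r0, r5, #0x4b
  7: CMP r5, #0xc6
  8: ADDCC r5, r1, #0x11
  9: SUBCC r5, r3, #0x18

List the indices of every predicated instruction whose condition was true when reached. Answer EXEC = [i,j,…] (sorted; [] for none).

[0] flags=1001 → (cmp)
[1] flags=1001 EQ?F → skip
[2] flags=1001 EQ?F → skip
[3] flags=1000 → (cmp)
[4] flags=1000 LT?T → r5=0x4a
[5] flags=1000 VS?F → skip
[6] flags=1000 PL?F → skip
[7] flags=1001 → (cmp)
[8] flags=1001 CC?T → r5=0x9b
[9] flags=1001 CC?T → r5=0x85

EXEC = [4,8,9]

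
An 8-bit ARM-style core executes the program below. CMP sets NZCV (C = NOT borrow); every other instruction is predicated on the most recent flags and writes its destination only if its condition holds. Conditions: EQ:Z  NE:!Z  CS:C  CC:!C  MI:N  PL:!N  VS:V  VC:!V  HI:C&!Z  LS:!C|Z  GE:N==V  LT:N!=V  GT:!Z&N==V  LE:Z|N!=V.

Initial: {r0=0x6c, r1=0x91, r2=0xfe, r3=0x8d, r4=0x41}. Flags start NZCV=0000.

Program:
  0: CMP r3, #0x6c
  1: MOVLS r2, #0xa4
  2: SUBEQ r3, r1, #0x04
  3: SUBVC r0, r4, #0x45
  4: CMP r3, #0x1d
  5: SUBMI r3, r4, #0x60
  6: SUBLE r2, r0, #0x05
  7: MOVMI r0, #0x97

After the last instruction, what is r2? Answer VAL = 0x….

[0] flags=0011 → (cmp)
[1] flags=0011 LS?F → skip
[2] flags=0011 EQ?F → skip
[3] flags=0011 VC?F → skip
[4] flags=0011 → (cmp)
[5] flags=0011 MI?F → skip
[6] flags=0011 LE?T → r2=0x67
[7] flags=0011 MI?F → skip

VAL = 0x67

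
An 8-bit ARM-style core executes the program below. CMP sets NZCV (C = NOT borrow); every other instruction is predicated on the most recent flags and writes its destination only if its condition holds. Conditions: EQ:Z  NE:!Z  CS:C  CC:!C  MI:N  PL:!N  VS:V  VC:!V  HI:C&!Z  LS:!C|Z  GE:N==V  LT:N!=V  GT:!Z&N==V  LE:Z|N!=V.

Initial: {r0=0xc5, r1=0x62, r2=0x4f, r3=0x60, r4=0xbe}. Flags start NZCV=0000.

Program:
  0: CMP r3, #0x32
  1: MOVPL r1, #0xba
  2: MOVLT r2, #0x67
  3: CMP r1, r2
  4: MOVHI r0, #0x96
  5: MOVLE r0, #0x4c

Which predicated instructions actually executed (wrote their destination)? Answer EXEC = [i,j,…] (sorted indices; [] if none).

0: ✓ CMP  NZCV=0010
1: ✓ MOVPL  r1←0xba
2: · MOVLT
3: ✓ CMP  NZCV=0011
4: ✓ MOVHI  r0←0x96
5: ✓ MOVLE  r0←0x4c

EXEC = [1,4,5]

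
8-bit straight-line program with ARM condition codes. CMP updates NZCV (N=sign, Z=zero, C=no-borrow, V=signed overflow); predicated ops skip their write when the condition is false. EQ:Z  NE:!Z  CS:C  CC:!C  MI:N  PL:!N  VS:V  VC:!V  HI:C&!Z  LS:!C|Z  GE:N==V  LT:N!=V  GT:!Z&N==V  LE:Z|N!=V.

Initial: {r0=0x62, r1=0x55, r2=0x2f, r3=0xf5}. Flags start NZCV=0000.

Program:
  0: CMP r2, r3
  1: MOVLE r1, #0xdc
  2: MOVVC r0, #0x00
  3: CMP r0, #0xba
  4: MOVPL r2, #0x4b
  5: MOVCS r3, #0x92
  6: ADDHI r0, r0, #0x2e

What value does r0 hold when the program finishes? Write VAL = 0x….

VAL = 0x00

0: ✓ CMP  NZCV=0000
1: · MOVLE
2: ✓ MOVVC  r0←0x00
3: ✓ CMP  NZCV=0000
4: ✓ MOVPL  r2←0x4b
5: · MOVCS
6: · ADDHI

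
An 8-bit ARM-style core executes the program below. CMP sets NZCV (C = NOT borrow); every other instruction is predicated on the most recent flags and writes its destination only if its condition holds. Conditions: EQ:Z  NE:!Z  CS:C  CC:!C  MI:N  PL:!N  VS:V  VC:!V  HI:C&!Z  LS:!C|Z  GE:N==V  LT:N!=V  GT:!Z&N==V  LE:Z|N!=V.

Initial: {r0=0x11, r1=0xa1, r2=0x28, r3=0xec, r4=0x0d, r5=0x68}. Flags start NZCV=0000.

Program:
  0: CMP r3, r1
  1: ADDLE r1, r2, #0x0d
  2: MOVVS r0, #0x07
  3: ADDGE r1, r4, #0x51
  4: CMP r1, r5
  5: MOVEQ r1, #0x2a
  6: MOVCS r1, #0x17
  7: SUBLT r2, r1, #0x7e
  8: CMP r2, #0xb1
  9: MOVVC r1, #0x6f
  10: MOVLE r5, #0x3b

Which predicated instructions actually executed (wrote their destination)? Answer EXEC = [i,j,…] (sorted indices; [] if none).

EXEC = [3,7,9]

[0] flags=0010 → (cmp)
[1] flags=0010 LE?F → skip
[2] flags=0010 VS?F → skip
[3] flags=0010 GE?T → r1=0x5e
[4] flags=1000 → (cmp)
[5] flags=1000 EQ?F → skip
[6] flags=1000 CS?F → skip
[7] flags=1000 LT?T → r2=0xe0
[8] flags=0010 → (cmp)
[9] flags=0010 VC?T → r1=0x6f
[10] flags=0010 LE?F → skip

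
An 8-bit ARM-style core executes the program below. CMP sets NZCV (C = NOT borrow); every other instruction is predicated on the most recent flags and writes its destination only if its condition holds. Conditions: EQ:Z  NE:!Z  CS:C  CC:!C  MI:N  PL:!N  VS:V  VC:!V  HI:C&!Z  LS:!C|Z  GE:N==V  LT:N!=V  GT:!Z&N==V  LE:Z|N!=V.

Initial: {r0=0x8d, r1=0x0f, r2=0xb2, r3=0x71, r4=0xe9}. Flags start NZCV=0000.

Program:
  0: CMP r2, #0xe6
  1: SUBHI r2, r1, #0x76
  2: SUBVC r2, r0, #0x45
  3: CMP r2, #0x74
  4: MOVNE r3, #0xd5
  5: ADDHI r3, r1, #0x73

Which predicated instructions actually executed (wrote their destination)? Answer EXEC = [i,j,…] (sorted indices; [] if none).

EXEC = [2,4]

0: ✓ CMP  NZCV=1000
1: · SUBHI
2: ✓ SUBVC  r2←0x48
3: ✓ CMP  NZCV=1000
4: ✓ MOVNE  r3←0xd5
5: · ADDHI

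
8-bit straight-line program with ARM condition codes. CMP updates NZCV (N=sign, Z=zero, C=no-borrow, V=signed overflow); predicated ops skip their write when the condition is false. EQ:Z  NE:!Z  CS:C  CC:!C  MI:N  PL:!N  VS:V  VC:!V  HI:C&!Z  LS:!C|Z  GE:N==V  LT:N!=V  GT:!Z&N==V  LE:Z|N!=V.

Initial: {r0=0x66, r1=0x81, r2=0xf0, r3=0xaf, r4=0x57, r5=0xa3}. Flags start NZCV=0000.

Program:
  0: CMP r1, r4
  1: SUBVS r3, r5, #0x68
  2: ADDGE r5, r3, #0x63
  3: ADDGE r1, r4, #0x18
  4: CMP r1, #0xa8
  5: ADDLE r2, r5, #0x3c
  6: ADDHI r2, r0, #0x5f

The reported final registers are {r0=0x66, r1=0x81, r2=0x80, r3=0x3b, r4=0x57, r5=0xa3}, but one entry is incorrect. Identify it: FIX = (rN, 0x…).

[0] flags=0011 → (cmp)
[1] flags=0011 VS?T → r3=0x3b
[2] flags=0011 GE?F → skip
[3] flags=0011 GE?F → skip
[4] flags=1000 → (cmp)
[5] flags=1000 LE?T → r2=0xdf
[6] flags=1000 HI?F → skip

FIX = (r2, 0xdf)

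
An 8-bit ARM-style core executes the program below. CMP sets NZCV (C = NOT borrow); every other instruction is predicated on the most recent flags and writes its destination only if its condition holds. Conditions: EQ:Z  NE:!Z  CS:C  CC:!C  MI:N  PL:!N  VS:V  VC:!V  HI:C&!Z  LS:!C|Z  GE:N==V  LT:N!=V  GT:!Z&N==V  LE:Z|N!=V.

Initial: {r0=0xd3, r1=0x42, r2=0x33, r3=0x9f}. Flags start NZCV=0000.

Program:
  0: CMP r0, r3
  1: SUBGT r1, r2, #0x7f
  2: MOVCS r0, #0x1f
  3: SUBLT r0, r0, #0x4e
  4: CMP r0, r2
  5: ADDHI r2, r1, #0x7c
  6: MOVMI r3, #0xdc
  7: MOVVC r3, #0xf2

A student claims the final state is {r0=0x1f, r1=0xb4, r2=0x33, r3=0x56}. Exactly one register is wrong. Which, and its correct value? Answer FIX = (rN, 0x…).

0: ✓ CMP  NZCV=0010
1: ✓ SUBGT  r1←0xb4
2: ✓ MOVCS  r0←0x1f
3: · SUBLT
4: ✓ CMP  NZCV=1000
5: · ADDHI
6: ✓ MOVMI  r3←0xdc
7: ✓ MOVVC  r3←0xf2

FIX = (r3, 0xf2)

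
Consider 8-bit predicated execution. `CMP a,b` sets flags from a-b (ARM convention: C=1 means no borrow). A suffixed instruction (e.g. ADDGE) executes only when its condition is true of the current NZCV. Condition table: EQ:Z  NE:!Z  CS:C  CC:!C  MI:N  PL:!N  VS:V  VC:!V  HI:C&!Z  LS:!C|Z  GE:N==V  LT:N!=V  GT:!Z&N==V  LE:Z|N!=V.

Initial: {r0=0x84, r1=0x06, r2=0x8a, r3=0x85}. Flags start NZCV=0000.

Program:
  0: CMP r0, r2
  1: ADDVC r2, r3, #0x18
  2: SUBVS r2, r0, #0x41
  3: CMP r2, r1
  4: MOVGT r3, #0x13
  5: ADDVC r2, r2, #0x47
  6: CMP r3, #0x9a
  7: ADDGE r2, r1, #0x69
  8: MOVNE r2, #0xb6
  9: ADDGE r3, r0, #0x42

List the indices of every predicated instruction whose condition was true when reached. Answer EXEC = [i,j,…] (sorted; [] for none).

EXEC = [1,5,8]

[0] flags=1000 → (cmp)
[1] flags=1000 VC?T → r2=0x9d
[2] flags=1000 VS?F → skip
[3] flags=1010 → (cmp)
[4] flags=1010 GT?F → skip
[5] flags=1010 VC?T → r2=0xe4
[6] flags=1000 → (cmp)
[7] flags=1000 GE?F → skip
[8] flags=1000 NE?T → r2=0xb6
[9] flags=1000 GE?F → skip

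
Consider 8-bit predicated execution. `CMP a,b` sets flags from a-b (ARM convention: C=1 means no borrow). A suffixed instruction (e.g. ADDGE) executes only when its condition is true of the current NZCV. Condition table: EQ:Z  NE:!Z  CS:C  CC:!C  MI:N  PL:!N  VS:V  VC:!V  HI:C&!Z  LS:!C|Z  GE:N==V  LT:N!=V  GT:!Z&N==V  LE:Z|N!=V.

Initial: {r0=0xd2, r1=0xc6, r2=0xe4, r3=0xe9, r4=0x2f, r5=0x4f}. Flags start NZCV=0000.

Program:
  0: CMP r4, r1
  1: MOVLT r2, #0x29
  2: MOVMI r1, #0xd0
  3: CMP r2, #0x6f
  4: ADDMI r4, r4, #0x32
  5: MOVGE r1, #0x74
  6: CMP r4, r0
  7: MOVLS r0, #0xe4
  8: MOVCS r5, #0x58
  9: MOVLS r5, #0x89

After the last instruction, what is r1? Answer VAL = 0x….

VAL = 0xc6

[0] flags=0000 → (cmp)
[1] flags=0000 LT?F → skip
[2] flags=0000 MI?F → skip
[3] flags=0011 → (cmp)
[4] flags=0011 MI?F → skip
[5] flags=0011 GE?F → skip
[6] flags=0000 → (cmp)
[7] flags=0000 LS?T → r0=0xe4
[8] flags=0000 CS?F → skip
[9] flags=0000 LS?T → r5=0x89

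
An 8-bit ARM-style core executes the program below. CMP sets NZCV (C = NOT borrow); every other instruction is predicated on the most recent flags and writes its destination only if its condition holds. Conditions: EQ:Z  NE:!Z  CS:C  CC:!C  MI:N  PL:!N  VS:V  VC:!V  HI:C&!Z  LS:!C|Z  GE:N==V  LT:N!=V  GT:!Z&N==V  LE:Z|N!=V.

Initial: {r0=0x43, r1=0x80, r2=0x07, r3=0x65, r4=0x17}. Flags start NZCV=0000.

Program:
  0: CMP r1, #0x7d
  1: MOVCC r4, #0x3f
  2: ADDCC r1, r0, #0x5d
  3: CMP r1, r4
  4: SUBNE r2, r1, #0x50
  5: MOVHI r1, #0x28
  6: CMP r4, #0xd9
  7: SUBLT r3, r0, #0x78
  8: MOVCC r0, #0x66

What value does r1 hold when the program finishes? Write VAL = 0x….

VAL = 0x28

[0] flags=0011 → (cmp)
[1] flags=0011 CC?F → skip
[2] flags=0011 CC?F → skip
[3] flags=0011 → (cmp)
[4] flags=0011 NE?T → r2=0x30
[5] flags=0011 HI?T → r1=0x28
[6] flags=0000 → (cmp)
[7] flags=0000 LT?F → skip
[8] flags=0000 CC?T → r0=0x66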